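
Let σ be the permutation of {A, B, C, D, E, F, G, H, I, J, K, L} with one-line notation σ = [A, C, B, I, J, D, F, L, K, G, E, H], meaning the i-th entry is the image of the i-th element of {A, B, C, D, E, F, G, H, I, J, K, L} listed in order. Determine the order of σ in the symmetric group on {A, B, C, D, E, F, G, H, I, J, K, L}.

14

Writing σ as disjoint cycles, the cycle lengths are 7, 2, 2, 1.
The order is lcm(7, 2, 2) = 14.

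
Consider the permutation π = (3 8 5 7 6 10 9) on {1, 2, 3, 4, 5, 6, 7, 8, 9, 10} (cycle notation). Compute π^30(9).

9 lies in the 7-cycle (3 8 5 7 6 10 9).
Powers repeat with period 7 on this cycle, and 30 mod 7 = 2, so π^30(9) = π^2(9).
Stepping 2 places around the cycle: 9 → 3 → 8.

8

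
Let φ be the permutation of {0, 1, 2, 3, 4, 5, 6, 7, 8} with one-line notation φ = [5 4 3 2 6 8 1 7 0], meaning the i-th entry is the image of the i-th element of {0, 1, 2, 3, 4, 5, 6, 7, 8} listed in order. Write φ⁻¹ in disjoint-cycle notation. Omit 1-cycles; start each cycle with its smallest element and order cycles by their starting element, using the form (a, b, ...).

First write φ in disjoint cycles: (0, 5, 8)(1, 4, 6)(2, 3).
Reversing each cycle (and rotating so the smallest element leads) gives φ⁻¹ = (0, 8, 5)(1, 6, 4)(2, 3).

(0, 8, 5)(1, 6, 4)(2, 3)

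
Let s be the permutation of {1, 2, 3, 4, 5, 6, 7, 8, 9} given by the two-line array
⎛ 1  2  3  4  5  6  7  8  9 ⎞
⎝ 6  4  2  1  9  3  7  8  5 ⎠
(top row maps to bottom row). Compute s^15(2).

Tracing 2 → 4 → … returns to 2 after 5 steps, so 2 lies in a 5-cycle (1 6 3 2 4).
On a 5-cycle, s^5 is the identity, so s^15 = s^0 there (15 ≡ 0 mod 5).
So s^15(2) = 2.

2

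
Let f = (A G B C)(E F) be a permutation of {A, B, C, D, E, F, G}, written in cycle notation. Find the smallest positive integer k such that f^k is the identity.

The disjoint cycles have lengths 4, 2, 1.
Since disjoint cycles commute, ord(f) = lcm(4, 2) = 4.

4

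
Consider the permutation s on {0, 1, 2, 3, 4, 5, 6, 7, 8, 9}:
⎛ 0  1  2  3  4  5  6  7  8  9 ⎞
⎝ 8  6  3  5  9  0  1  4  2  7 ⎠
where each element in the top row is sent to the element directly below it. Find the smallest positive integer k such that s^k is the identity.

30

Writing s as disjoint cycles, the cycle lengths are 5, 3, 2.
The order is lcm(5, 3, 2) = 30.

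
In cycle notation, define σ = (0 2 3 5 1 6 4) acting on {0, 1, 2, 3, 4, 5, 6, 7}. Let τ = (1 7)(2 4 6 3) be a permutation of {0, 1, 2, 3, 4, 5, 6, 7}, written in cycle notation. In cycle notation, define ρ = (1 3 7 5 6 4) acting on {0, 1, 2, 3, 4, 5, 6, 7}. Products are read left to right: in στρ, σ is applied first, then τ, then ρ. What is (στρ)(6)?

4

Apply the permutations in order: σ(6) = 4, then τ(4) = 6, then ρ(6) = 4. So (στρ)(6) = 4.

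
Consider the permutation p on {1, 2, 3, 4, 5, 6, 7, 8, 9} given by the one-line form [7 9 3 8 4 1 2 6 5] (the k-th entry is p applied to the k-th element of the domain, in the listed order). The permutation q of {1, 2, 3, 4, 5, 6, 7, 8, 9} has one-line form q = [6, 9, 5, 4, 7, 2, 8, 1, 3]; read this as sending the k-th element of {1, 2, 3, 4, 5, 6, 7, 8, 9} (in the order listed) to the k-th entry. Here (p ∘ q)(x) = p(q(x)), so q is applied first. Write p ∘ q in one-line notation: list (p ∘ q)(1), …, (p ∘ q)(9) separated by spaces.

1 5 4 8 2 9 6 7 3

(p ∘ q)(x) = p(q(x)). Computing each image: p(q(1)) = p(6) = 1, p(q(2)) = p(9) = 5, p(q(3)) = p(5) = 4, p(q(4)) = p(4) = 8, p(q(5)) = p(7) = 2, p(q(6)) = p(2) = 9, p(q(7)) = p(8) = 6, p(q(8)) = p(1) = 7, p(q(9)) = p(3) = 3.
Hence p ∘ q = [1 5 4 8 2 9 6 7 3].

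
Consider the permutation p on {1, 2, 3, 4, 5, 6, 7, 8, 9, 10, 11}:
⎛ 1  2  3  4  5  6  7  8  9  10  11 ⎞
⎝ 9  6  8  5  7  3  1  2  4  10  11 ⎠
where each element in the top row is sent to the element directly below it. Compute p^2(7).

9

Tracing 7 → 1 → … returns to 7 after 5 steps, so 7 lies in a 5-cycle (1 9 4 5 7).
Stepping 2 places around the cycle: 7 → 1 → 9.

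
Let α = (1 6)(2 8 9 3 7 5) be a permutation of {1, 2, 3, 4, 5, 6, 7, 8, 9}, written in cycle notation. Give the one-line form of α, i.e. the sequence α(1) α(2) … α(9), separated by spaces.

6 8 7 4 2 1 5 9 3

Image by image: 1→6, 2→8, 3→7, 4→4, 5→2, 6→1, 7→5, 8→9, 9→3.
So the one-line form is 6 8 7 4 2 1 5 9 3.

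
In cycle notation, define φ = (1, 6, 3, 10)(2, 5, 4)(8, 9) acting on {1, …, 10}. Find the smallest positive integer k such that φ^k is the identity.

12

The cycle type of φ is (4, 3, 2, 1).
The order of φ is the least common multiple of its cycle lengths: lcm(4, 3, 2) = 12.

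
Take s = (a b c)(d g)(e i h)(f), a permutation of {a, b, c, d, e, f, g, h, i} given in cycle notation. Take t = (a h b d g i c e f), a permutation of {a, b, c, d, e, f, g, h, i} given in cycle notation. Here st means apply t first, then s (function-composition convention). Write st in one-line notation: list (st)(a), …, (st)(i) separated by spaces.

e g i d f b h c a

(st)(x) = s(t(x)). Computing each image: s(t(a)) = s(h) = e, s(t(b)) = s(d) = g, s(t(c)) = s(e) = i, s(t(d)) = s(g) = d, s(t(e)) = s(f) = f, s(t(f)) = s(a) = b, s(t(g)) = s(i) = h, s(t(h)) = s(b) = c, s(t(i)) = s(c) = a.
Hence st = [e g i d f b h c a].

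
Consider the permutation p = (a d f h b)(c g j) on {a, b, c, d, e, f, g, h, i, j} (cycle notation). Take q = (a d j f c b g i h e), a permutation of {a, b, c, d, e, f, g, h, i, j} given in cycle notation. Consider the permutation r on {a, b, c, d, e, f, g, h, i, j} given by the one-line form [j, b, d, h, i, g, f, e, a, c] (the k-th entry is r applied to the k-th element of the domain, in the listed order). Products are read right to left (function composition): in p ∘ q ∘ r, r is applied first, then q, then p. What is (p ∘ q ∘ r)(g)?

(p ∘ q ∘ r)(g) = p(q(r(g))). r(g) = f, then q(f) = c, then p(c) = g, so the result is g.

g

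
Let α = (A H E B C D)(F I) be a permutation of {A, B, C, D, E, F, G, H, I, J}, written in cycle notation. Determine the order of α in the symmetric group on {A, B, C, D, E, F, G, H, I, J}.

6

The cycle type of α is (6, 2, 1, 1).
The order is lcm(6, 2) = 6.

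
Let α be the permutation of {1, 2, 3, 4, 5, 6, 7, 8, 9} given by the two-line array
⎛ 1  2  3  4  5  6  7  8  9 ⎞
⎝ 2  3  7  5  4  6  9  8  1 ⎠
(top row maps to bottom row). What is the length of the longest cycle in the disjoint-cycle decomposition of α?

Decomposing into disjoint cycles gives (1 2 3 7 9)(4 5); the longest has length 5.

5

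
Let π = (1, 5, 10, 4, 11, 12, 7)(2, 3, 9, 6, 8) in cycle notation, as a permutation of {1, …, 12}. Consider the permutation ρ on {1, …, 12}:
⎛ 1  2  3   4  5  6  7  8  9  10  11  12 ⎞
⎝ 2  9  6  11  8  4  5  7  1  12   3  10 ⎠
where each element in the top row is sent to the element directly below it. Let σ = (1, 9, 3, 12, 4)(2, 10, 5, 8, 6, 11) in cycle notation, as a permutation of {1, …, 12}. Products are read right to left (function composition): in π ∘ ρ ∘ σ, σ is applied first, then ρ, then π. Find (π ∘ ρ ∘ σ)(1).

(π ∘ ρ ∘ σ)(1) = π(ρ(σ(1))). σ(1) = 9, then ρ(9) = 1, then π(1) = 5, so the result is 5.

5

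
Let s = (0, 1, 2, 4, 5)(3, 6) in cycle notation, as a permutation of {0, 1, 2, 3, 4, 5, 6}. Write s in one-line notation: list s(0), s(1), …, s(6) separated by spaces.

1 2 4 6 5 0 3

Image by image: 0→1, 1→2, 2→4, 3→6, 4→5, 5→0, 6→3.
So the one-line form is 1 2 4 6 5 0 3.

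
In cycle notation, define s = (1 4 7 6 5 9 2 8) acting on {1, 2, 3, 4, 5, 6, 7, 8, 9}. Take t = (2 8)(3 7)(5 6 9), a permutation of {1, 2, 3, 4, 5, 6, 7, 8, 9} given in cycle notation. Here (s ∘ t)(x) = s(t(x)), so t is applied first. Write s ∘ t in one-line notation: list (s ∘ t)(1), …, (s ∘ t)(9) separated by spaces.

4 1 6 7 5 2 3 8 9

For each element, apply t then s: 1 → 1 → 4; 2 → 8 → 1; 3 → 7 → 6; 4 → 4 → 7; 5 → 6 → 5; 6 → 9 → 2; 7 → 3 → 3; 8 → 2 → 8; 9 → 5 → 9.
Collecting the images, s ∘ t = [4 1 6 7 5 2 3 8 9].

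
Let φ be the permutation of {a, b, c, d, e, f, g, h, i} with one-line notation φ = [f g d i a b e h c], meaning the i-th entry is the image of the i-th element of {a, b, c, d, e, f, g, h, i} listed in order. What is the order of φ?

Writing φ as disjoint cycles, the cycle lengths are 5, 3, 1.
The order is lcm(5, 3) = 15.

15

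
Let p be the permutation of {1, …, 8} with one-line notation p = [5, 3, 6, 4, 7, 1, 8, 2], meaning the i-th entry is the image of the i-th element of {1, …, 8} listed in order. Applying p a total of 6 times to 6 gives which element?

3

Tracing 6 → 1 → … returns to 6 after 7 steps, so 6 lies in a 7-cycle (1 5 7 8 2 3 6).
Advancing 6 steps from 6: 6 → 1 → 5 → 7 → 8 → 2 → 3.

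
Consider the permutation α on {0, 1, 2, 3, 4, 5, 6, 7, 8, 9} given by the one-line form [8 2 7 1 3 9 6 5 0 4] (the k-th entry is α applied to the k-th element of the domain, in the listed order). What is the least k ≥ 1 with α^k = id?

Writing α as disjoint cycles, the cycle lengths are 7, 2, 1.
Since disjoint cycles commute, ord(α) = lcm(7, 2) = 14.

14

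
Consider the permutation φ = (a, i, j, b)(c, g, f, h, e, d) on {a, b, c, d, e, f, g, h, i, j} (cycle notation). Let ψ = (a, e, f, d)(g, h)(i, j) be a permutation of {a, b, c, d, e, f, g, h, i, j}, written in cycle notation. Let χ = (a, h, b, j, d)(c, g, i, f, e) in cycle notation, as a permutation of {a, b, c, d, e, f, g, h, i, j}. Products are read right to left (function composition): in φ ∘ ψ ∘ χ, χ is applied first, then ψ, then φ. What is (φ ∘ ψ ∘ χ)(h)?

(φ ∘ ψ ∘ χ)(h) = φ(ψ(χ(h))). χ(h) = b, then ψ(b) = b, then φ(b) = a, so the result is a.

a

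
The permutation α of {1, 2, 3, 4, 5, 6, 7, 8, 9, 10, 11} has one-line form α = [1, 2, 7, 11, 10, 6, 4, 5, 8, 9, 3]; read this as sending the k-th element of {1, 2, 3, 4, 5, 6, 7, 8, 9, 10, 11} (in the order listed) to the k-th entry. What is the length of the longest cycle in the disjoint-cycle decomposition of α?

4

Decomposing into disjoint cycles gives (3, 7, 4, 11)(5, 10, 9, 8); the longest has length 4.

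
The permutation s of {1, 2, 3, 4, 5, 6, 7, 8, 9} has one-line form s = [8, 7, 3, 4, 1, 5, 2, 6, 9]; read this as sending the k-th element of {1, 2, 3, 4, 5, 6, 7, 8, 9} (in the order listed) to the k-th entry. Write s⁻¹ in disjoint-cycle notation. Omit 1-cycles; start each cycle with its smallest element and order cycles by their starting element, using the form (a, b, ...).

(1, 5, 6, 8)(2, 7)

First write s in disjoint cycles: (1, 8, 6, 5)(2, 7).
Reversing each cycle (and rotating so the smallest element leads) gives s⁻¹ = (1, 5, 6, 8)(2, 7).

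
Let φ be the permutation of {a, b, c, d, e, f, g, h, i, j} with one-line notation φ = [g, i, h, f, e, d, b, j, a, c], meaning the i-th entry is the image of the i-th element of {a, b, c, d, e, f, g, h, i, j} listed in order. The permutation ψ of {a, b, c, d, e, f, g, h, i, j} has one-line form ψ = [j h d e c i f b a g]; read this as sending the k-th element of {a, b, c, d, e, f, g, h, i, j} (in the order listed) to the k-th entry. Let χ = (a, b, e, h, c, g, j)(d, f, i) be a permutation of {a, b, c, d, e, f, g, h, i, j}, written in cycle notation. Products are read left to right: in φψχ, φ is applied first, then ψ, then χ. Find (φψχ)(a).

(φψχ)(a) = χ(ψ(φ(a))). φ(a) = g, then ψ(g) = f, then χ(f) = i, so the result is i.

i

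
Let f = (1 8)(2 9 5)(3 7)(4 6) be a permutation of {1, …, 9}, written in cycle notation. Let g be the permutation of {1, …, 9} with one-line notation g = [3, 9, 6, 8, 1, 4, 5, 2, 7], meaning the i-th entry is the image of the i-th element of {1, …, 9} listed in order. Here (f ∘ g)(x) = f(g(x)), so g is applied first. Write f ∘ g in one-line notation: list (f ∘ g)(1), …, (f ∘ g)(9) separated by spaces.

(f ∘ g)(x) = f(g(x)). Computing each image: f(g(1)) = f(3) = 7, f(g(2)) = f(9) = 5, f(g(3)) = f(6) = 4, f(g(4)) = f(8) = 1, f(g(5)) = f(1) = 8, f(g(6)) = f(4) = 6, f(g(7)) = f(5) = 2, f(g(8)) = f(2) = 9, f(g(9)) = f(7) = 3.
Hence f ∘ g = [7 5 4 1 8 6 2 9 3].

7 5 4 1 8 6 2 9 3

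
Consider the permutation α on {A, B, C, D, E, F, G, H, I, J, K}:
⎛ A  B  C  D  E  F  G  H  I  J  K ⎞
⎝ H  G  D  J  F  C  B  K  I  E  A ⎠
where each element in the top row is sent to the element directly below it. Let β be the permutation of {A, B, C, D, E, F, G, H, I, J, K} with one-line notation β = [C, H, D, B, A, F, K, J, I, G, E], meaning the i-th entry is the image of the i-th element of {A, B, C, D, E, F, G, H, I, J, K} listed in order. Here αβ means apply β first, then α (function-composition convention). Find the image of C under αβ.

J

β(C) = D, then α(D) = J; composing gives (αβ)(C) = J.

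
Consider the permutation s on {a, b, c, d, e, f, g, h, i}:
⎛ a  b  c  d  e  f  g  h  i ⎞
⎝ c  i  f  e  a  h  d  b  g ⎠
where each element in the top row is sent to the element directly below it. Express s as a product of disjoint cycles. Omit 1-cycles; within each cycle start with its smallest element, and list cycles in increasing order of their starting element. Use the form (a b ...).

Start at a and follow images: a → c → f → h → b → i → g → d → e → a, giving the cycle (a c f h b i g d e).
Repeating from the next unused element and collecting all non-trivial cycles gives (a c f h b i g d e).

(a c f h b i g d e)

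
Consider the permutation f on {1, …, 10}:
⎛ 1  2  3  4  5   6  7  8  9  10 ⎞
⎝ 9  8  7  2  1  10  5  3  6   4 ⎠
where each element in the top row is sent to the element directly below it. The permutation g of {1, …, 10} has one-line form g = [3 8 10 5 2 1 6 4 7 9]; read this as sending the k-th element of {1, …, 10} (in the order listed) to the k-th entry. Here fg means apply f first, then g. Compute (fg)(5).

(fg)(5) = g(f(5)). f(5) = 1, then g(1) = 3. So (fg)(5) = 3.

3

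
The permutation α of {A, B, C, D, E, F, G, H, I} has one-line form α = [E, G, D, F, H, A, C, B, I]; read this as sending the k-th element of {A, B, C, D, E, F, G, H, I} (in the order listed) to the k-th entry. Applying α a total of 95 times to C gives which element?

Tracing C → D → … returns to C after 8 steps, so C lies in an 8-cycle (A, E, H, B, G, C, D, F).
Powers repeat with period 8 on this cycle, and 95 mod 8 = 7, so α^95(C) = α^7(C).
Stepping 7 places around the cycle: C → D → F → A → E → H → B → G.

G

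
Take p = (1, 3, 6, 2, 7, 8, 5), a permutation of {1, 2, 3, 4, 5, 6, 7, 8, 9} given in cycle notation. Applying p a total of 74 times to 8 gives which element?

6

8 lies in the 7-cycle (1, 3, 6, 2, 7, 8, 5).
Powers repeat with period 7 on this cycle, and 74 mod 7 = 4, so p^74(8) = p^4(8).
Stepping 4 places around the cycle: 8 → 5 → 1 → 3 → 6.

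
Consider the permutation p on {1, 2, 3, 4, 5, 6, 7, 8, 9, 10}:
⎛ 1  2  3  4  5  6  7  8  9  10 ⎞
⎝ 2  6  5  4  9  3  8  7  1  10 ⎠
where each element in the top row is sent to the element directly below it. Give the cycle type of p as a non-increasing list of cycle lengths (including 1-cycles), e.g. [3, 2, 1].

The disjoint cycles are (1, 2, 6, 3, 5, 9)(4)(7, 8)(10), with lengths 6, 2, 1, 1 in non-increasing order.

[6, 2, 1, 1]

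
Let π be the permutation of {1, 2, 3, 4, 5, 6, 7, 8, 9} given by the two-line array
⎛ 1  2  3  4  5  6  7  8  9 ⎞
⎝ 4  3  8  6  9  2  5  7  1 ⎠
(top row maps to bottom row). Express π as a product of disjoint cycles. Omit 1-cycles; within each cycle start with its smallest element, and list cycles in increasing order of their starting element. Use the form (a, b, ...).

(1, 4, 6, 2, 3, 8, 7, 5, 9)

Iterating π from 1 gives 1 → 4 → 6 → 2 → 3 → 8 → 7 → 5 → 9 → 1; that is the 9-cycle (1, 4, 6, 2, 3, 8, 7, 5, 9).
Continuing from each remaining unvisited element yields (1, 4, 6, 2, 3, 8, 7, 5, 9).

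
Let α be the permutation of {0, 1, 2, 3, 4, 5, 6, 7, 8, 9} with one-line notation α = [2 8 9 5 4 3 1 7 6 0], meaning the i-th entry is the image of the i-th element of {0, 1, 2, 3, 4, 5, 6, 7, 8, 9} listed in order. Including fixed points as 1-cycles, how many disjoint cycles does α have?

The cycle decomposition is (0, 2, 9)(1, 8, 6)(3, 5)(4)(7), which has 5 cycles (counting 1-cycles).

5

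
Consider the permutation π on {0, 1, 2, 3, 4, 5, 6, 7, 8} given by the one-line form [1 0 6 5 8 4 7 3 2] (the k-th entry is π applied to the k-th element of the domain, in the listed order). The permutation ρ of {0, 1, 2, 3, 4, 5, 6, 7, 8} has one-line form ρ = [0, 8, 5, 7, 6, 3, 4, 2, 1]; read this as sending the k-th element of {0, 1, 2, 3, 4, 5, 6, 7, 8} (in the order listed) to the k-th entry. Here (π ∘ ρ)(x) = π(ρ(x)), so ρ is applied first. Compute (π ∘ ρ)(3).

3

First apply ρ: ρ(3) = 7, then π(7) = 3. Thus (π ∘ ρ)(3) = 3.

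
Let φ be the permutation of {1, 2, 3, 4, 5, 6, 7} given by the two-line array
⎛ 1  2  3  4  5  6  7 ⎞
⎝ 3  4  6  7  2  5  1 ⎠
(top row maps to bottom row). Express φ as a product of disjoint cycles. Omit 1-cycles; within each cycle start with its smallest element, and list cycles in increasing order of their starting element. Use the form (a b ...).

(1 3 6 5 2 4 7)

Iterating φ from 1 gives 1 → 3 → 6 → 5 → 2 → 4 → 7 → 1; that is the 7-cycle (1 3 6 5 2 4 7).
Continuing from each remaining unvisited element yields (1 3 6 5 2 4 7).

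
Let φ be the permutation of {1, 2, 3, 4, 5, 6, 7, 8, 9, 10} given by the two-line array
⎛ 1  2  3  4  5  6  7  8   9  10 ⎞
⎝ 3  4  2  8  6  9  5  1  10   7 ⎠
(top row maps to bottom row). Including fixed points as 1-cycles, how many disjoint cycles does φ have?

2

The cycle decomposition is (1 3 2 4 8)(5 6 9 10 7), which has 2 cycles (counting 1-cycles).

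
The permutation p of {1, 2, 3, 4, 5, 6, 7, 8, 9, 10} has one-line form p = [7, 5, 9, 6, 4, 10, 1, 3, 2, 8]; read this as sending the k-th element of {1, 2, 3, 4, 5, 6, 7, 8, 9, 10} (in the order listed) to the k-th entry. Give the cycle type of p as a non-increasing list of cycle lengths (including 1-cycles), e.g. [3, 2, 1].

[8, 2]

The disjoint cycles are (1 7)(2 5 4 6 10 8 3 9), with lengths 8, 2 in non-increasing order.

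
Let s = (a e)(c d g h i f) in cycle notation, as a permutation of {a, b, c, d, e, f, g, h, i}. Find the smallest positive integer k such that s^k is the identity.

The disjoint cycles have lengths 6, 2, 1.
Since disjoint cycles commute, ord(s) = lcm(6, 2) = 6.

6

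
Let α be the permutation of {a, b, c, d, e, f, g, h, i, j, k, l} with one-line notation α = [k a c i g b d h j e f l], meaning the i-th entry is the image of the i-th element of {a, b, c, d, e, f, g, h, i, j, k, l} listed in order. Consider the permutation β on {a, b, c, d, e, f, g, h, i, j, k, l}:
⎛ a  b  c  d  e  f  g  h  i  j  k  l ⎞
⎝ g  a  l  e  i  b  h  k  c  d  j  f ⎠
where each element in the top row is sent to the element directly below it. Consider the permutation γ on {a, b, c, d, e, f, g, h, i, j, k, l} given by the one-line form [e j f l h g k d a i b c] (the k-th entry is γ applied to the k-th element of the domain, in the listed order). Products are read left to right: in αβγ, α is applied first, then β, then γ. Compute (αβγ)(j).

a

Chase j: α(j) = e; β(e) = i; γ(i) = a. Hence (αβγ)(j) = a.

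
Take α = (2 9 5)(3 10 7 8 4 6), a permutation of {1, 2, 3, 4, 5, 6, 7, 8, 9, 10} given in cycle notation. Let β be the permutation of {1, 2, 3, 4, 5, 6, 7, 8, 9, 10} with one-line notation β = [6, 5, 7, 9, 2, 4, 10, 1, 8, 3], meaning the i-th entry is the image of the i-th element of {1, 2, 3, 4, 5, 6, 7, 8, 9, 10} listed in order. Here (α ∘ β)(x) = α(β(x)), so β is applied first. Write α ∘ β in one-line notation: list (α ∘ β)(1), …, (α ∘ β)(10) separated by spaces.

(α ∘ β)(x) = α(β(x)). Computing each image: α(β(1)) = α(6) = 3, α(β(2)) = α(5) = 2, α(β(3)) = α(7) = 8, α(β(4)) = α(9) = 5, α(β(5)) = α(2) = 9, α(β(6)) = α(4) = 6, α(β(7)) = α(10) = 7, α(β(8)) = α(1) = 1, α(β(9)) = α(8) = 4, α(β(10)) = α(3) = 10.
Hence α ∘ β = [3 2 8 5 9 6 7 1 4 10].

3 2 8 5 9 6 7 1 4 10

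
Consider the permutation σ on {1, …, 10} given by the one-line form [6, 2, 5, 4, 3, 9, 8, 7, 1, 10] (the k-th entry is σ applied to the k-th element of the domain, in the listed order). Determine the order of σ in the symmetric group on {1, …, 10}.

6

The disjoint-cycle form of σ has cycle lengths 3, 2, 2, 1, 1, 1.
The order is lcm(3, 2, 2) = 6.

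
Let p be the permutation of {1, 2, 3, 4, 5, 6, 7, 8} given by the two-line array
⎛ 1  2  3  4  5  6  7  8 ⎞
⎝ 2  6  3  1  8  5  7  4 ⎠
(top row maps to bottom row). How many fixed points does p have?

The fixed points (elements with p(x) = x) are {3, 7}, so there are 2.

2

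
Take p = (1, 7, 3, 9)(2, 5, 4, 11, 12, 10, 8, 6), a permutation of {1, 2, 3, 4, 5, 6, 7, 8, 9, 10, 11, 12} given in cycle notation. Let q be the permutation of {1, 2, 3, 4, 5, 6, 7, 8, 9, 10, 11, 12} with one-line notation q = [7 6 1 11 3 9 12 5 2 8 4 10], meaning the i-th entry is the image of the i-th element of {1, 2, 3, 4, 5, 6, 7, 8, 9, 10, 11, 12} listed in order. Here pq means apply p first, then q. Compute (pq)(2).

3

First apply p: p(2) = 5, then q(5) = 3. Thus (pq)(2) = 3.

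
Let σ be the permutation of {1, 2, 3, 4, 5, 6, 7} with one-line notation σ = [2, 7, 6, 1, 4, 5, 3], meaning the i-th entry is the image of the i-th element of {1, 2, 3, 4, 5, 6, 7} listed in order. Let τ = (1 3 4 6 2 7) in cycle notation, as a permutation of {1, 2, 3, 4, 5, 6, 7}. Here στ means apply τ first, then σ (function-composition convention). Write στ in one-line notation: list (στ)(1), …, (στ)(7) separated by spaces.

(στ)(x) = σ(τ(x)). Computing each image: σ(τ(1)) = σ(3) = 6, σ(τ(2)) = σ(7) = 3, σ(τ(3)) = σ(4) = 1, σ(τ(4)) = σ(6) = 5, σ(τ(5)) = σ(5) = 4, σ(τ(6)) = σ(2) = 7, σ(τ(7)) = σ(1) = 2.
Hence στ = [6 3 1 5 4 7 2].

6 3 1 5 4 7 2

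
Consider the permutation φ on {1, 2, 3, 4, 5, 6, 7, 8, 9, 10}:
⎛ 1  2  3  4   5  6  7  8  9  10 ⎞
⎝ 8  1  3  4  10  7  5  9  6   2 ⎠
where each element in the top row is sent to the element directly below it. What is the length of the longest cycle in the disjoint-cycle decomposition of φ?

Decomposing into disjoint cycles gives (1, 8, 9, 6, 7, 5, 10, 2); the longest has length 8.

8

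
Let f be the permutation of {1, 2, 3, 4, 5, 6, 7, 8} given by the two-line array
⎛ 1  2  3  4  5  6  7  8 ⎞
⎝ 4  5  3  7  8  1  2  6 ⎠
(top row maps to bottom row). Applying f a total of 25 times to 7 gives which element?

6

Tracing 7 → 2 → … returns to 7 after 7 steps, so 7 lies in a 7-cycle (1 4 7 2 5 8 6).
On a 7-cycle, f^7 is the identity, so f^25 = f^4 there (25 ≡ 4 mod 7).
Stepping 4 places around the cycle: 7 → 2 → 5 → 8 → 6.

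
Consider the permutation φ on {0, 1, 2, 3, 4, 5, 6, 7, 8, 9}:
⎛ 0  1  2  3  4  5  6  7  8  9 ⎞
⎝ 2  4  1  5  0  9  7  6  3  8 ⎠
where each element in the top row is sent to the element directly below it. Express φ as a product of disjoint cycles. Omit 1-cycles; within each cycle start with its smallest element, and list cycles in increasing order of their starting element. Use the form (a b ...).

(0 2 1 4)(3 5 9 8)(6 7)

Start at 0 and follow images: 0 → 2 → 1 → 4 → 0, giving the cycle (0 2 1 4).
Repeating from the next unused element and collecting all non-trivial cycles gives (0 2 1 4)(3 5 9 8)(6 7).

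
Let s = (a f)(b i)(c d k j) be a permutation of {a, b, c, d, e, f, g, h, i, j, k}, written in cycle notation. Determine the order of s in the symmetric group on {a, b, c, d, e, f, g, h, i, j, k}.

4

The cycle type of s is (4, 2, 2, 1, 1, 1).
Since disjoint cycles commute, ord(s) = lcm(4, 2, 2) = 4.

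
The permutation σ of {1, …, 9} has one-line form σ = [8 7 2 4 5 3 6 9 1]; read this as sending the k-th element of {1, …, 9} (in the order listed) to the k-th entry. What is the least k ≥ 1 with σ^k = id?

12

Writing σ as disjoint cycles, the cycle lengths are 4, 3, 1, 1.
The order of σ is the least common multiple of its cycle lengths: lcm(4, 3) = 12.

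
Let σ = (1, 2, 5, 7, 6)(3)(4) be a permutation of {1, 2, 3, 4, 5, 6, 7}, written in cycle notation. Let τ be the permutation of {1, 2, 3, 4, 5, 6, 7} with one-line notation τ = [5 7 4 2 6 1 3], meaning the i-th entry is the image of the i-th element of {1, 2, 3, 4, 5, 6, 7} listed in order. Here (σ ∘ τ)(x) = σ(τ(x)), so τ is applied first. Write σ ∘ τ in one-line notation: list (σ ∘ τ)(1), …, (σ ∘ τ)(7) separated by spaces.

7 6 4 5 1 2 3

Chase each element through τ then σ: 1 → 5 → 7; 2 → 7 → 6; 3 → 4 → 4; 4 → 2 → 5; 5 → 6 → 1; 6 → 1 → 2; 7 → 3 → 3.
Collecting the images, σ ∘ τ = [7 6 4 5 1 2 3].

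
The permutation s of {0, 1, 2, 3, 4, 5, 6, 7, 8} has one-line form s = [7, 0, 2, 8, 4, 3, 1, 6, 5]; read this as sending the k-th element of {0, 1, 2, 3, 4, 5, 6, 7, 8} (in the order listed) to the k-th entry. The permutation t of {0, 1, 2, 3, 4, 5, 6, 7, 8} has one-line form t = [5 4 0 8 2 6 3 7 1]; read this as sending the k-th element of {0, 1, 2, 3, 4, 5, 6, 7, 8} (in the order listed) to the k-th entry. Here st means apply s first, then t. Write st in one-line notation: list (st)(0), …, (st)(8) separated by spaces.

7 5 0 1 2 8 4 3 6

(st)(x) = t(s(x)). Computing each image: t(s(0)) = t(7) = 7, t(s(1)) = t(0) = 5, t(s(2)) = t(2) = 0, t(s(3)) = t(8) = 1, t(s(4)) = t(4) = 2, t(s(5)) = t(3) = 8, t(s(6)) = t(1) = 4, t(s(7)) = t(6) = 3, t(s(8)) = t(5) = 6.
Hence st = [7 5 0 1 2 8 4 3 6].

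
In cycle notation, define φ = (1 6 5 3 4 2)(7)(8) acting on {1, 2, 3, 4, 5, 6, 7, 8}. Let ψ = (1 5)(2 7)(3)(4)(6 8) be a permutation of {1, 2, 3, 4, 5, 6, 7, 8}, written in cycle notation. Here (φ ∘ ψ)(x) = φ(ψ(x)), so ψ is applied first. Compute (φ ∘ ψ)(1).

First apply ψ: ψ(1) = 5, then φ(5) = 3. Thus (φ ∘ ψ)(1) = 3.

3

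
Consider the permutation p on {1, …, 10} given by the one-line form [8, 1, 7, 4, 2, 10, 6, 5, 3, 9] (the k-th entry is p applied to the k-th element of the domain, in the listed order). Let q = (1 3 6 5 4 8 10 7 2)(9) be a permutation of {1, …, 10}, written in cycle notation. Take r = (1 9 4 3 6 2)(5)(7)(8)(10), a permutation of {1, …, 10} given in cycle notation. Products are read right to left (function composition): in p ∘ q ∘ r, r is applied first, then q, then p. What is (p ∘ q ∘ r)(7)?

Apply the permutations in order: r(7) = 7, then q(7) = 2, then p(2) = 1. So (p ∘ q ∘ r)(7) = 1.

1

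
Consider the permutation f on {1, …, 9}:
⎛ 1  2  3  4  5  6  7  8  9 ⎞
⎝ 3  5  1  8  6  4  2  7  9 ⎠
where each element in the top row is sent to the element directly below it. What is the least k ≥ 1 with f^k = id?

Decomposing into disjoint cycles gives cycle lengths 6, 2, 1.
The order of f is the least common multiple of its cycle lengths: lcm(6, 2) = 6.

6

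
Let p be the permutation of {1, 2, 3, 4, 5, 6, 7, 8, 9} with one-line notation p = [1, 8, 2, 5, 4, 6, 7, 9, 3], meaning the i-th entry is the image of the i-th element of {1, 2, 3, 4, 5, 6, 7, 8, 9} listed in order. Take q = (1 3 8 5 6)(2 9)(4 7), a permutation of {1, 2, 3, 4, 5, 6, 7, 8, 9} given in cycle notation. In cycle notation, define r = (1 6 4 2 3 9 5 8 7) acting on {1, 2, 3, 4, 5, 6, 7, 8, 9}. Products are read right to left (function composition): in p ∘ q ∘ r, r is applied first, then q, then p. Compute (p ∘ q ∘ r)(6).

Chase 6: r(6) = 4; q(4) = 7; p(7) = 7. Hence (p ∘ q ∘ r)(6) = 7.

7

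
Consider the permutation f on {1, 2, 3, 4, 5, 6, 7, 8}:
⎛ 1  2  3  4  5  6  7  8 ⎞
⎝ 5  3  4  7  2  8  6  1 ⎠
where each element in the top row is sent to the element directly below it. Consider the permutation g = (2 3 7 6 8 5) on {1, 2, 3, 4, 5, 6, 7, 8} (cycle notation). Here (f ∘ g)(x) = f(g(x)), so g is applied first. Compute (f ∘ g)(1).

g(1) = 1, then f(1) = 5; composing gives (f ∘ g)(1) = 5.

5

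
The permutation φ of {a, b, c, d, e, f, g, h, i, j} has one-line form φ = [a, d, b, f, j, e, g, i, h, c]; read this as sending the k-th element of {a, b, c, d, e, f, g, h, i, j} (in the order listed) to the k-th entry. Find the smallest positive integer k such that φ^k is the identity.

Decomposing into disjoint cycles gives cycle lengths 6, 2, 1, 1.
Since disjoint cycles commute, ord(φ) = lcm(6, 2) = 6.

6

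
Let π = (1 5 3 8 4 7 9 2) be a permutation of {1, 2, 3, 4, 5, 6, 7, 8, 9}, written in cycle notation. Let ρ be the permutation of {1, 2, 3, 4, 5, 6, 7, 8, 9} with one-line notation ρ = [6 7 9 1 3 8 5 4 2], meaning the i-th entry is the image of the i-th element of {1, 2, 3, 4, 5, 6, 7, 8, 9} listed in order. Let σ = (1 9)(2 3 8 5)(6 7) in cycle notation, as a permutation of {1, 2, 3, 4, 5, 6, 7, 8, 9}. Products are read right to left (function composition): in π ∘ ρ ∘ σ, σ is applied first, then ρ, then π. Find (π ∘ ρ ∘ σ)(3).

Apply the permutations in order: σ(3) = 8, then ρ(8) = 4, then π(4) = 7. So (π ∘ ρ ∘ σ)(3) = 7.

7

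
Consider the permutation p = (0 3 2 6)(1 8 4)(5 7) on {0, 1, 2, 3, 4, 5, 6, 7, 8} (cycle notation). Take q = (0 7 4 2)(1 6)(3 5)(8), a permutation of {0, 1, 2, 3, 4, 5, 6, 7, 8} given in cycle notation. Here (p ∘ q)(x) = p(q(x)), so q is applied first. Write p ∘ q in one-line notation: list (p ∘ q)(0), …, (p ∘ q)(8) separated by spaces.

For each element, apply q then p: 0 → 7 → 5; 1 → 6 → 0; 2 → 0 → 3; 3 → 5 → 7; 4 → 2 → 6; 5 → 3 → 2; 6 → 1 → 8; 7 → 4 → 1; 8 → 8 → 4.
Collecting the images, p ∘ q = [5 0 3 7 6 2 8 1 4].

5 0 3 7 6 2 8 1 4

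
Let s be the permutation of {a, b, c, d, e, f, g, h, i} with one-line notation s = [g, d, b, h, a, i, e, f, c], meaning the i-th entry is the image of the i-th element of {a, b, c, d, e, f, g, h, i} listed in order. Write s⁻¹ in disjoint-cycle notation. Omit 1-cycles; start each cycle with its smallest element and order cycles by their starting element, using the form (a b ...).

(a e g)(b c i f h d)

First write s in disjoint cycles: (a g e)(b d h f i c).
The inverse reverses every cycle; in canonical form, s⁻¹ = (a e g)(b c i f h d).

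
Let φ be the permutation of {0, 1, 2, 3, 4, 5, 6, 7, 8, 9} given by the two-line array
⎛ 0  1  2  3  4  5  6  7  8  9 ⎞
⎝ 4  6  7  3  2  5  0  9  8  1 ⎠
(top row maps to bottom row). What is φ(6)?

The entry below 6 in the array is 0, so φ(6) = 0.

0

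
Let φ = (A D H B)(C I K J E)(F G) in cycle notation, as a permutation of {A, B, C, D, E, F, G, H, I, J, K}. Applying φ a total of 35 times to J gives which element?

J lies in the 5-cycle (C I K J E).
On a 5-cycle, φ^5 is the identity, so φ^35 = φ^0 there (35 ≡ 0 mod 5).
So φ^35(J) = J.

J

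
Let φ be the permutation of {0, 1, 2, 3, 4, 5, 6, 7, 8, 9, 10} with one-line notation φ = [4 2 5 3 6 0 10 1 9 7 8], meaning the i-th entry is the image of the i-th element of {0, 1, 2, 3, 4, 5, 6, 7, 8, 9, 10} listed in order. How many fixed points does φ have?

1

The fixed points (elements with φ(x) = x) are {3}, so there is 1.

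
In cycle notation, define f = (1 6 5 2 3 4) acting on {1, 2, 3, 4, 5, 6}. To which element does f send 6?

5

Within (1 6 5 2 3 4), 6 ↦ 5.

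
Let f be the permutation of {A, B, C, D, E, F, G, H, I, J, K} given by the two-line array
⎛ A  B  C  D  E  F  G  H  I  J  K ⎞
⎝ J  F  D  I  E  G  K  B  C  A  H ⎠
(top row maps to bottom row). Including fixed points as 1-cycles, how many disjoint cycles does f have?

4

The cycle decomposition is (A, J)(B, F, G, K, H)(C, D, I)(E), which has 4 cycles (counting 1-cycles).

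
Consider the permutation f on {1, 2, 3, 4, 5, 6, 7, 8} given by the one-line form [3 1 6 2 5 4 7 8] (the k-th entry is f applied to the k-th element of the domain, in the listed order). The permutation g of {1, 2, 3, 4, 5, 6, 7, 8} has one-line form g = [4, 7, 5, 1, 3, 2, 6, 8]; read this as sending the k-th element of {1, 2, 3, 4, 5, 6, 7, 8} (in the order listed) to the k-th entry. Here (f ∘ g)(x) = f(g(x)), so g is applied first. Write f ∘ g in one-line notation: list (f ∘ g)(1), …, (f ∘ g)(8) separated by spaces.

(f ∘ g)(x) = f(g(x)). Computing each image: f(g(1)) = f(4) = 2, f(g(2)) = f(7) = 7, f(g(3)) = f(5) = 5, f(g(4)) = f(1) = 3, f(g(5)) = f(3) = 6, f(g(6)) = f(2) = 1, f(g(7)) = f(6) = 4, f(g(8)) = f(8) = 8.
Hence f ∘ g = [2 7 5 3 6 1 4 8].

2 7 5 3 6 1 4 8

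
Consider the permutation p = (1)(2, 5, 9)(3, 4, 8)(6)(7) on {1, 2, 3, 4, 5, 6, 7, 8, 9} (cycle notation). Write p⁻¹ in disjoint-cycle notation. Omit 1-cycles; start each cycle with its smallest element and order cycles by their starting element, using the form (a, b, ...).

Inverting a permutation written in cycle notation just reverses the order within every cycle.
Reversing each cycle of p and rotating so the smallest element leads gives (2, 9, 5)(3, 8, 4).

(2, 9, 5)(3, 8, 4)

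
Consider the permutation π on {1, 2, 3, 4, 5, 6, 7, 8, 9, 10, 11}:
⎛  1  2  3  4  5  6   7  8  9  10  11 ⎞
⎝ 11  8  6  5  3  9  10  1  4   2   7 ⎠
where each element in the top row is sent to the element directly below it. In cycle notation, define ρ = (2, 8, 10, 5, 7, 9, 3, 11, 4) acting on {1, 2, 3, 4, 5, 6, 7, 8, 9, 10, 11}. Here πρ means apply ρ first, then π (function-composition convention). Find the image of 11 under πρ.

5

ρ(11) = 4, then π(4) = 5; composing gives (πρ)(11) = 5.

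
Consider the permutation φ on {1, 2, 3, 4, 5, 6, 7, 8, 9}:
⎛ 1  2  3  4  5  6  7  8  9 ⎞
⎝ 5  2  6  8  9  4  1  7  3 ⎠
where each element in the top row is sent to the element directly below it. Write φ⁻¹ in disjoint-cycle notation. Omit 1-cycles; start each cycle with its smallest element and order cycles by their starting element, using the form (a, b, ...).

First write φ in disjoint cycles: (1, 5, 9, 3, 6, 4, 8, 7).
Reversing each cycle (and rotating so the smallest element leads) gives φ⁻¹ = (1, 7, 8, 4, 6, 3, 9, 5).

(1, 7, 8, 4, 6, 3, 9, 5)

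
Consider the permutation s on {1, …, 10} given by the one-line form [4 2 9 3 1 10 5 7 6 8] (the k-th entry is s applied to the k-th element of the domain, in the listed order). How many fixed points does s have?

1

The fixed points (elements with s(x) = x) are {2}, so there is 1.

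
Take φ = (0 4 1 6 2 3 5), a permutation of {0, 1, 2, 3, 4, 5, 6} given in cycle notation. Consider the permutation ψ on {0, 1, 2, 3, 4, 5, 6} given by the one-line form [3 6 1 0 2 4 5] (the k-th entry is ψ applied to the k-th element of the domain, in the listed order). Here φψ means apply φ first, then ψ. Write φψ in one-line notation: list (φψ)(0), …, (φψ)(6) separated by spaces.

2 5 0 4 6 3 1

For each element, apply φ then ψ: 0 → 4 → 2; 1 → 6 → 5; 2 → 3 → 0; 3 → 5 → 4; 4 → 1 → 6; 5 → 0 → 3; 6 → 2 → 1.
So φψ in one-line form is 2 5 0 4 6 3 1.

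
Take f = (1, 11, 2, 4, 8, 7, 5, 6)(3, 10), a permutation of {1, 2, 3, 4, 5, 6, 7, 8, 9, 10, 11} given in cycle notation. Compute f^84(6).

4

6 lies in the 8-cycle (1, 11, 2, 4, 8, 7, 5, 6).
Powers repeat with period 8 on this cycle, and 84 mod 8 = 4, so f^84(6) = f^4(6).
Advancing 4 steps from 6: 6 → 1 → 11 → 2 → 4.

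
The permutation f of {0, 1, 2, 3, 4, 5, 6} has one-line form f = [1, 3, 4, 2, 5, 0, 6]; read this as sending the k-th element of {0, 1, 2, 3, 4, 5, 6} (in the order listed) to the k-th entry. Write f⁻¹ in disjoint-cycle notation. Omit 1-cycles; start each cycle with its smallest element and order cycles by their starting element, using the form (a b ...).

First write f in disjoint cycles: (0 1 3 2 4 5).
The inverse reverses every cycle; in canonical form, f⁻¹ = (0 5 4 2 3 1).

(0 5 4 2 3 1)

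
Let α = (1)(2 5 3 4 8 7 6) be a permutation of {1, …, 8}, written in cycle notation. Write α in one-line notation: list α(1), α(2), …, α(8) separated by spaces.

Each element maps to the next entry in its cycle (wrapping to the front): 1→1, 2→5, 3→4, 4→8, 5→3, 6→2, 7→6, 8→7.
So the one-line form is 1 5 4 8 3 2 6 7.

1 5 4 8 3 2 6 7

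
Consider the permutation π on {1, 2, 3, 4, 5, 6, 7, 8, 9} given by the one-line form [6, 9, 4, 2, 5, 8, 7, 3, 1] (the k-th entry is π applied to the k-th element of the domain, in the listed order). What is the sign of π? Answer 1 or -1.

In disjoint-cycle form the cycle lengths are 7, 1, 1.
A cycle is odd iff its length is even; π has 0 even-length cycles, so sgn(π) = (−1)^0 and π is even.

1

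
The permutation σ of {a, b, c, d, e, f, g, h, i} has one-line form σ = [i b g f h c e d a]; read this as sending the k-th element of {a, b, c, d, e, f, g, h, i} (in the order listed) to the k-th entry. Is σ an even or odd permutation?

even

In disjoint-cycle form the cycle lengths are 6, 2, 1.
A cycle is odd iff its length is even; σ has 2 even-length cycles, so sgn(σ) = (−1)^2 and σ is even.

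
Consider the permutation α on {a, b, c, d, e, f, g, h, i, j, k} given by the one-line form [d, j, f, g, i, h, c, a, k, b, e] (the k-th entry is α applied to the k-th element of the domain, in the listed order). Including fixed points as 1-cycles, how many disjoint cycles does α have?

The cycle decomposition is (a d g c f h)(b j)(e i k), which has 3 cycles (counting 1-cycles).

3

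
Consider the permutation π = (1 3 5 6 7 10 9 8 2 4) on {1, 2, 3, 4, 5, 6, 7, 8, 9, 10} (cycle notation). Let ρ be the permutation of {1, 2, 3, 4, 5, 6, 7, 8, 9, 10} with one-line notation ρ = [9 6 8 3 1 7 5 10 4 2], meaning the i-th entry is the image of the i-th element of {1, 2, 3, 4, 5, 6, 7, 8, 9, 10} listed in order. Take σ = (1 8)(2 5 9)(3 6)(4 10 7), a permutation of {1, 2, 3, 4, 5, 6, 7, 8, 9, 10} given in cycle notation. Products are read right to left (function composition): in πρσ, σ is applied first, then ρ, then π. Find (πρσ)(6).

2

Chase 6: σ(6) = 3; ρ(3) = 8; π(8) = 2. Hence (πρσ)(6) = 2.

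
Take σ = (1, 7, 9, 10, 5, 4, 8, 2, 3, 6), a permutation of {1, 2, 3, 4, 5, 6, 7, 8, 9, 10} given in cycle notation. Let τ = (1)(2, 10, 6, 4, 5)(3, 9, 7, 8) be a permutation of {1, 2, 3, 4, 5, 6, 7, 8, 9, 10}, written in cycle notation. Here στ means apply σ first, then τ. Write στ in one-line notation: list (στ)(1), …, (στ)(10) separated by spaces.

8 9 4 3 5 1 7 10 6 2

Chase each element through σ then τ: 1 → 7 → 8; 2 → 3 → 9; 3 → 6 → 4; 4 → 8 → 3; 5 → 4 → 5; 6 → 1 → 1; 7 → 9 → 7; 8 → 2 → 10; 9 → 10 → 6; 10 → 5 → 2.
So στ in one-line form is 8 9 4 3 5 1 7 10 6 2.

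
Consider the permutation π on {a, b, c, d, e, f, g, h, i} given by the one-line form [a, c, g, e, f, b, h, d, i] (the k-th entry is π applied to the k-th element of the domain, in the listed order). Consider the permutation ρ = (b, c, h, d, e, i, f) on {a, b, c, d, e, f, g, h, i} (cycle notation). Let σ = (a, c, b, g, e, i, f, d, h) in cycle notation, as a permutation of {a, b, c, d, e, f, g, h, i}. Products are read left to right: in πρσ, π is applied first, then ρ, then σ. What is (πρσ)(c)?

e

Apply the permutations in order: π(c) = g, then ρ(g) = g, then σ(g) = e. So (πρσ)(c) = e.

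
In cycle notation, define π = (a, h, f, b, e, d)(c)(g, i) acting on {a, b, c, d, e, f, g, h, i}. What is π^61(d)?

a

d lies in the 6-cycle (a, h, f, b, e, d).
On a 6-cycle, π^6 is the identity, so π^61 = π^1 there (61 ≡ 1 mod 6).
Advancing 1 step from d: d → a.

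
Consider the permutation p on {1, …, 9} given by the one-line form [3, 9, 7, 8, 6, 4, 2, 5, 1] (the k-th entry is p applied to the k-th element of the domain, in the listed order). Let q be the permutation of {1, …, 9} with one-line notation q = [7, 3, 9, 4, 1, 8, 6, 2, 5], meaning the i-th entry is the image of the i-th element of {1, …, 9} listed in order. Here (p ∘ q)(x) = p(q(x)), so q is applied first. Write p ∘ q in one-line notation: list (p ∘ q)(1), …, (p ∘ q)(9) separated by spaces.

(p ∘ q)(x) = p(q(x)). Computing each image: p(q(1)) = p(7) = 2, p(q(2)) = p(3) = 7, p(q(3)) = p(9) = 1, p(q(4)) = p(4) = 8, p(q(5)) = p(1) = 3, p(q(6)) = p(8) = 5, p(q(7)) = p(6) = 4, p(q(8)) = p(2) = 9, p(q(9)) = p(5) = 6.
Hence p ∘ q = [2 7 1 8 3 5 4 9 6].

2 7 1 8 3 5 4 9 6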